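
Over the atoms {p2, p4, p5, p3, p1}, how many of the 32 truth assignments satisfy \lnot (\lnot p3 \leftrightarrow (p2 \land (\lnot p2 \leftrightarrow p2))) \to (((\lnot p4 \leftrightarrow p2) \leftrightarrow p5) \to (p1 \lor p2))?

30

Initial set: {T (\lnot (\lnot p3 \leftrightarrow (p2 \land (\lnot p2 \leftrightarrow p2))) \to (((\lnot p4 \leftrightarrow p2) \leftrightarrow p5) \to (p1 \lor p2)))}.
T (\lnot (\lnot p3 \leftrightarrow (p2 \land (\lnot p2 \leftrightarrow p2))) \to (((\lnot p4 \leftrightarrow p2) \leftrightarrow p5) \to (p1 \lor p2))): β-rule — branch into F \lnot (\lnot p3 \leftrightarrow (p2 \land (\lnot p2 \leftrightarrow p2)))  //  T (((\lnot p4 \leftrightarrow p2) \leftrightarrow p5) \to (p1 \lor p2)).
  branch 1 (add F \lnot (\lnot p3 \leftrightarrow (p2 \land (\lnot p2 \leftrightarrow p2)))):
    F \lnot (\lnot p3 \leftrightarrow (p2 \land (\lnot p2 \leftrightarrow p2))): β-rule — branch into T \lnot p3, T (p2 \land (\lnot p2 \leftrightarrow p2))  //  F \lnot p3, F (p2 \land (\lnot p2 \leftrightarrow p2)).
      branch 1.1 (add T \lnot p3, T (p2 \land (\lnot p2 \leftrightarrow p2))):
        T (p2 \land (\lnot p2 \leftrightarrow p2)): α-rule — add T p2, T (\lnot p2 \leftrightarrow p2).
        T (\lnot p2 \leftrightarrow p2): β-rule — branch into T \lnot p2, T p2  //  F \lnot p2, F p2.
          branch 1.1.1 (add T \lnot p2, T p2):
            × closes — contains both p2 and \lnot p2.
          branch 1.1.2 (add F \lnot p2, F p2):
            × closes — contains both p2 and \lnot p2.
      branch 1.2 (add F \lnot p3, F (p2 \land (\lnot p2 \leftrightarrow p2))):
        F (p2 \land (\lnot p2 \leftrightarrow p2)): β-rule — branch into F p2  //  F (\lnot p2 \leftrightarrow p2).
          branch 1.2.1 (add F p2):
            ○ open, literals {p2=0, p3=1}.
          branch 1.2.2 (add F (\lnot p2 \leftrightarrow p2)):
            F (\lnot p2 \leftrightarrow p2): β-rule — branch into T \lnot p2, F p2  //  F \lnot p2, T p2.
              branch 1.2.2.1 (add T \lnot p2, F p2):
                ○ open, literals {p2=0, p3=1}.
              branch 1.2.2.2 (add F \lnot p2, T p2):
                ○ open, literals {p2=1, p3=1}.
  branch 2 (add T (((\lnot p4 \leftrightarrow p2) \leftrightarrow p5) \to (p1 \lor p2))):
    T (((\lnot p4 \leftrightarrow p2) \leftrightarrow p5) \to (p1 \lor p2)): β-rule — branch into F ((\lnot p4 \leftrightarrow p2) \leftrightarrow p5)  //  T (p1 \lor p2).
      branch 2.1 (add F ((\lnot p4 \leftrightarrow p2) \leftrightarrow p5)):
        F ((\lnot p4 \leftrightarrow p2) \leftrightarrow p5): β-rule — branch into T (\lnot p4 \leftrightarrow p2), F p5  //  F (\lnot p4 \leftrightarrow p2), T p5.
          branch 2.1.1 (add T (\lnot p4 \leftrightarrow p2), F p5):
            T (\lnot p4 \leftrightarrow p2): β-rule — branch into T \lnot p4, T p2  //  F \lnot p4, F p2.
              branch 2.1.1.1 (add T \lnot p4, T p2):
                ○ open, literals {p2=1, p4=0, p5=0}.
              branch 2.1.1.2 (add F \lnot p4, F p2):
                ○ open, literals {p2=0, p4=1, p5=0}.
          branch 2.1.2 (add F (\lnot p4 \leftrightarrow p2), T p5):
            F (\lnot p4 \leftrightarrow p2): β-rule — branch into T \lnot p4, F p2  //  F \lnot p4, T p2.
              branch 2.1.2.1 (add T \lnot p4, F p2):
                ○ open, literals {p2=0, p4=0, p5=1}.
              branch 2.1.2.2 (add F \lnot p4, T p2):
                ○ open, literals {p2=1, p4=1, p5=1}.
      branch 2.2 (add T (p1 \lor p2)):
        T (p1 \lor p2): β-rule — branch into T p1  //  T p2.
          branch 2.2.1 (add T p1):
            ○ open, literals {p1=1}.
          branch 2.2.2 (add T p2):
            ○ open, literals {p2=1}.
2 branches closed, 9 open.
Each open branch fixes some atoms; the unmentioned ones are free. Counting distinct full assignments: branch {p2=0, p3=1} (p4, p5, p1) contributes 8 new; branch {p2=0, p3=1} (p4, p5, p1) contributes 0 new; branch {p2=1, p3=1} (p4, p5, p1) contributes 8 new; branch {p2=1, p4=0, p5=0} (p3, p1) contributes 2 new; branch {p2=0, p4=1, p5=0} (p3, p1) contributes 2 new; branch {p2=0, p4=0, p5=1} (p3, p1) contributes 2 new; branch {p2=1, p4=1, p5=1} (p3, p1) contributes 2 new; branch {p1=1} (p2, p4, p5, p3) contributes 4 new; branch {p2=1} (p4, p5, p3, p1) contributes 2 new. Total: 30.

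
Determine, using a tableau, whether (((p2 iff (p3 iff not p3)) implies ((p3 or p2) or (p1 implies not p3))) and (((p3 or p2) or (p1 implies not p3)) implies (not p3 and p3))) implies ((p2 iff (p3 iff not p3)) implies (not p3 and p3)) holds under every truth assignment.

Valid

Assume the negation and expand:
Initial set: {not ((((p2 iff (p3 iff not p3)) implies ((p3 or p2) or (p1 implies not p3))) and (((p3 or p2) or (p1 implies not p3)) implies (not p3 and p3))) implies ((p2 iff (p3 iff not p3)) implies (not p3 and p3)))}.
not ((((p2 iff (p3 iff not p3)) implies ((p3 or p2) or (p1 implies not p3))) and (((p3 or p2) or (p1 implies not p3)) implies (not p3 and p3))) implies ((p2 iff (p3 iff not p3)) implies (not p3 and p3))): α-rule — add (((p2 iff (p3 iff not p3)) implies ((p3 or p2) or (p1 implies not p3))) and (((p3 or p2) or (p1 implies not p3)) implies (not p3 and p3))), not ((p2 iff (p3 iff not p3)) implies (not p3 and p3)).
(((p2 iff (p3 iff not p3)) implies ((p3 or p2) or (p1 implies not p3))) and (((p3 or p2) or (p1 implies not p3)) implies (not p3 and p3))): α-rule — add ((p2 iff (p3 iff not p3)) implies ((p3 or p2) or (p1 implies not p3))), (((p3 or p2) or (p1 implies not p3)) implies (not p3 and p3)).
not ((p2 iff (p3 iff not p3)) implies (not p3 and p3)): α-rule — add (p2 iff (p3 iff not p3)), not (not p3 and p3).
((p2 iff (p3 iff not p3)) implies ((p3 or p2) or (p1 implies not p3))): β-rule — branch into not (p2 iff (p3 iff not p3))  //  ((p3 or p2) or (p1 implies not p3)).
  branch 1 (add not (p2 iff (p3 iff not p3))):
    (((p3 or p2) or (p1 implies not p3)) implies (not p3 and p3)): β-rule — branch into not ((p3 or p2) or (p1 implies not p3))  //  (not p3 and p3).
      branch 1.1 (add not ((p3 or p2) or (p1 implies not p3))):
        not ((p3 or p2) or (p1 implies not p3)): α-rule — add not (p3 or p2), not (p1 implies not p3).
        not (p3 or p2): α-rule — add not p3, not p2.
        not (p1 implies not p3): α-rule — add p1, not not p3.
        × closes — contains both p3 and not p3.
      branch 1.2 (add (not p3 and p3)):
        (not p3 and p3): α-rule — add not p3, p3.
        × closes — contains both p3 and not p3.
  branch 2 (add ((p3 or p2) or (p1 implies not p3))):
    (((p3 or p2) or (p1 implies not p3)) implies (not p3 and p3)): β-rule — branch into not ((p3 or p2) or (p1 implies not p3))  //  (not p3 and p3).
      branch 2.1 (add not ((p3 or p2) or (p1 implies not p3))):
        not ((p3 or p2) or (p1 implies not p3)): α-rule — add not (p3 or p2), not (p1 implies not p3).
        not (p3 or p2): α-rule — add not p3, not p2.
        not (p1 implies not p3): α-rule — add p1, not not p3.
        × closes — contains both p3 and not p3.
      branch 2.2 (add (not p3 and p3)):
        (not p3 and p3): α-rule — add not p3, p3.
        × closes — contains both p3 and not p3.
All 4 branches close.
Every branch closed, so the negation is unsatisfiable and the formula is valid.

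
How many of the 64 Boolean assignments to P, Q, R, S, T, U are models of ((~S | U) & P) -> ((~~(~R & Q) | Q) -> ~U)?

Initial set: {T (((~S | U) & P) -> ((~~(~R & Q) | Q) -> ~U))}.
T (((~S | U) & P) -> ((~~(~R & Q) | Q) -> ~U)): β-rule — branch into F ((~S | U) & P)  //  T ((~~(~R & Q) | Q) -> ~U).
  branch 1 (add F ((~S | U) & P)):
    F ((~S | U) & P): β-rule — branch into F (~S | U)  //  F P.
      branch 1.1 (add F (~S | U)):
        F (~S | U): α-rule — add F ~S, F U.
        ○ open, literals {S=true, U=false}.
      branch 1.2 (add F P):
        ○ open, literals {P=false}.
  branch 2 (add T ((~~(~R & Q) | Q) -> ~U)):
    T ((~~(~R & Q) | Q) -> ~U): β-rule — branch into F (~~(~R & Q) | Q)  //  T ~U.
      branch 2.1 (add F (~~(~R & Q) | Q)):
        F (~~(~R & Q) | Q): α-rule — add F ~~(~R & Q), F Q.
        F ~~(~R & Q): drop double negation, giving F (~R & Q).
        F (~R & Q): β-rule — branch into F ~R  //  F Q.
          branch 2.1.1 (add F ~R):
            ○ open, literals {Q=false, R=true}.
          branch 2.1.2 (add F Q):
            ○ open, literals {Q=false}.
      branch 2.2 (add T ~U):
        ○ open, literals {U=false}.
0 branches closed, 5 open.
Each open branch fixes some atoms; the unmentioned ones are free. Counting distinct full assignments: branch {S=true, U=false} (P, Q, R, T) contributes 16 new; branch {P=false} (Q, R, S, T, U) contributes 24 new; branch {Q=false, R=true} (P, S, T, U) contributes 6 new; branch {Q=false} (P, R, S, T, U) contributes 6 new; branch {U=false} (P, Q, R, S, T) contributes 4 new. Total: 56.

56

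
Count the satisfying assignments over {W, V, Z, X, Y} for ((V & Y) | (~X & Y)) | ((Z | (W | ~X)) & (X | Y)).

Initial set: {(((V & Y) | (~X & Y)) | ((Z | (W | ~X)) & (X | Y)))}.
(((V & Y) | (~X & Y)) | ((Z | (W | ~X)) & (X | Y))): β-rule — branch into ((V & Y) | (~X & Y))  //  ((Z | (W | ~X)) & (X | Y)).
  branch 1 (add ((V & Y) | (~X & Y))):
    ((V & Y) | (~X & Y)): β-rule — branch into (V & Y)  //  (~X & Y).
      branch 1.1 (add (V & Y)):
        (V & Y): α-rule — add V, Y.
        ○ open, literals {V=1, Y=1}.
      branch 1.2 (add (~X & Y)):
        (~X & Y): α-rule — add ~X, Y.
        ○ open, literals {X=0, Y=1}.
  branch 2 (add ((Z | (W | ~X)) & (X | Y))):
    ((Z | (W | ~X)) & (X | Y)): α-rule — add (Z | (W | ~X)), (X | Y).
    (Z | (W | ~X)): β-rule — branch into Z  //  (W | ~X).
      branch 2.1 (add Z):
        (X | Y): β-rule — branch into X  //  Y.
          branch 2.1.1 (add X):
            ○ open, literals {X=1, Z=1}.
          branch 2.1.2 (add Y):
            ○ open, literals {Y=1, Z=1}.
      branch 2.2 (add (W | ~X)):
        (X | Y): β-rule — branch into X  //  Y.
          branch 2.2.1 (add X):
            (W | ~X): β-rule — branch into W  //  ~X.
              branch 2.2.1.1 (add W):
                ○ open, literals {W=1, X=1}.
              branch 2.2.1.2 (add ~X):
                × closes — contains both X and ~X.
          branch 2.2.2 (add Y):
            (W | ~X): β-rule — branch into W  //  ~X.
              branch 2.2.2.1 (add W):
                ○ open, literals {W=1, Y=1}.
              branch 2.2.2.2 (add ~X):
                ○ open, literals {X=0, Y=1}.
1 branch closed, 7 open.
Each open branch fixes some atoms; the unmentioned ones are free. Counting distinct full assignments: branch {V=1, Y=1} (W, Z, X) contributes 8 new; branch {X=0, Y=1} (W, V, Z) contributes 4 new; branch {X=1, Z=1} (W, V, Y) contributes 6 new; branch {Y=1, Z=1} (W, V, X) contributes 0 new; branch {W=1, X=1} (V, Z, Y) contributes 3 new; branch {W=1, Y=1} (V, Z, X) contributes 0 new; branch {X=0, Y=1} (W, V, Z) contributes 0 new. Total: 21.

21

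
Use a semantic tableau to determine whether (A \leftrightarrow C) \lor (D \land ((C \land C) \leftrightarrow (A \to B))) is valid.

Assume the negation and expand:
Initial set: {F ((A \leftrightarrow C) \lor (D \land ((C \land C) \leftrightarrow (A \to B))))}.
F ((A \leftrightarrow C) \lor (D \land ((C \land C) \leftrightarrow (A \to B)))): α-rule — add F (A \leftrightarrow C), F (D \land ((C \land C) \leftrightarrow (A \to B))).
F (A \leftrightarrow C): β-rule — branch into T A, F C  //  F A, T C.
  branch 1 (add T A, F C):
    F (D \land ((C \land C) \leftrightarrow (A \to B))): β-rule — branch into F D  //  F ((C \land C) \leftrightarrow (A \to B)).
      branch 1.1 (add F D):
        ○ open, literals {A=1, C=0, D=0}.
      branch 1.2 (add F ((C \land C) \leftrightarrow (A \to B))):
        F ((C \land C) \leftrightarrow (A \to B)): β-rule — branch into T (C \land C), F (A \to B)  //  F (C \land C), T (A \to B).
          branch 1.2.1 (add T (C \land C), F (A \to B)):
            T (C \land C): α-rule — add T C, T C.
            × closes — contains both C and \lnot C.
          branch 1.2.2 (add F (C \land C), T (A \to B)):
            F (C \land C): β-rule — branch into F C  //  F C.
              branch 1.2.2.1 (add F C):
                T (A \to B): β-rule — branch into F A  //  T B.
                  branch 1.2.2.1.1 (add F A):
                    × closes — contains both A and \lnot A.
                  branch 1.2.2.1.2 (add T B):
                    ○ open, literals {A=1, B=1, C=0}.
              branch 1.2.2.2 (add F C):
                T (A \to B): β-rule — branch into F A  //  T B.
                  branch 1.2.2.2.1 (add F A):
                    × closes — contains both A and \lnot A.
                  branch 1.2.2.2.2 (add T B):
                    ○ open, literals {A=1, B=1, C=0}.
  branch 2 (add F A, T C):
    F (D \land ((C \land C) \leftrightarrow (A \to B))): β-rule — branch into F D  //  F ((C \land C) \leftrightarrow (A \to B)).
      branch 2.1 (add F D):
        ○ open, literals {A=0, C=1, D=0}.
      branch 2.2 (add F ((C \land C) \leftrightarrow (A \to B))):
        F ((C \land C) \leftrightarrow (A \to B)): β-rule — branch into T (C \land C), F (A \to B)  //  F (C \land C), T (A \to B).
          branch 2.2.1 (add T (C \land C), F (A \to B)):
            T (C \land C): α-rule — add T C, T C.
            F (A \to B): α-rule — add T A, F B.
            × closes — contains both A and \lnot A.
          branch 2.2.2 (add F (C \land C), T (A \to B)):
            F (C \land C): β-rule — branch into F C  //  F C.
              branch 2.2.2.1 (add F C):
                × closes — contains both C and \lnot C.
              branch 2.2.2.2 (add F C):
                × closes — contains both C and \lnot C.
6 branches closed, 4 open.
An open branch gives a countermodel: A=1, C=0, D=0 (unmentioned atoms arbitrary); under it the original formula is false.

Not valid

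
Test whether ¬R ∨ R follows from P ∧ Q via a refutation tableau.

Yes

Initial set: {T (P ∧ Q); F (¬R ∨ R)}.
T (P ∧ Q): α-rule — add T P, T Q.
F (¬R ∨ R): α-rule — add F ¬R, F R.
× closes — contains both R and ¬R.
All 1 branch closes.
Every branch closed, so the premises entail the conclusion.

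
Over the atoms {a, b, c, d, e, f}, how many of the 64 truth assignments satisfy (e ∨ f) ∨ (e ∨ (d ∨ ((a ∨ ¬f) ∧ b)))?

60

Initial set: {((e ∨ f) ∨ (e ∨ (d ∨ ((a ∨ ¬f) ∧ b))))}.
((e ∨ f) ∨ (e ∨ (d ∨ ((a ∨ ¬f) ∧ b)))): β-rule — branch into (e ∨ f)  //  (e ∨ (d ∨ ((a ∨ ¬f) ∧ b))).
  branch 1 (add (e ∨ f)):
    (e ∨ f): β-rule — branch into e  //  f.
      branch 1.1 (add e):
        ○ open, literals {e=T}.
      branch 1.2 (add f):
        ○ open, literals {f=T}.
  branch 2 (add (e ∨ (d ∨ ((a ∨ ¬f) ∧ b)))):
    (e ∨ (d ∨ ((a ∨ ¬f) ∧ b))): β-rule — branch into e  //  (d ∨ ((a ∨ ¬f) ∧ b)).
      branch 2.1 (add e):
        ○ open, literals {e=T}.
      branch 2.2 (add (d ∨ ((a ∨ ¬f) ∧ b))):
        (d ∨ ((a ∨ ¬f) ∧ b)): β-rule — branch into d  //  ((a ∨ ¬f) ∧ b).
          branch 2.2.1 (add d):
            ○ open, literals {d=T}.
          branch 2.2.2 (add ((a ∨ ¬f) ∧ b)):
            ((a ∨ ¬f) ∧ b): α-rule — add (a ∨ ¬f), b.
            (a ∨ ¬f): β-rule — branch into a  //  ¬f.
              branch 2.2.2.1 (add a):
                ○ open, literals {a=T, b=T}.
              branch 2.2.2.2 (add ¬f):
                ○ open, literals {b=T, f=F}.
0 branches closed, 6 open.
Each open branch fixes some atoms; the unmentioned ones are free. Counting distinct full assignments: branch {e=T} (a, b, c, d, f) contributes 32 new; branch {f=T} (a, b, c, d, e) contributes 16 new; branch {e=T} (a, b, c, d, f) contributes 0 new; branch {d=T} (a, b, c, e, f) contributes 8 new; branch {a=T, b=T} (c, d, e, f) contributes 2 new; branch {b=T, f=F} (a, c, d, e) contributes 2 new. Total: 60.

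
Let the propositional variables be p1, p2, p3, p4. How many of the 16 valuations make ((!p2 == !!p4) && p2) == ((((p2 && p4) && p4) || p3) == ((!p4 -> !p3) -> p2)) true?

Initial set: {(((!p2 == !!p4) && p2) == ((((p2 && p4) && p4) || p3) == ((!p4 -> !p3) -> p2)))}.
(((!p2 == !!p4) && p2) == ((((p2 && p4) && p4) || p3) == ((!p4 -> !p3) -> p2))): β-rule — branch into ((!p2 == !!p4) && p2), ((((p2 && p4) && p4) || p3) == ((!p4 -> !p3) -> p2))  //  !((!p2 == !!p4) && p2), !((((p2 && p4) && p4) || p3) == ((!p4 -> !p3) -> p2)).
  branch 1 (add ((!p2 == !!p4) && p2), ((((p2 && p4) && p4) || p3) == ((!p4 -> !p3) -> p2))):
    ((!p2 == !!p4) && p2): α-rule — add (!p2 == !!p4), p2.
    ((((p2 && p4) && p4) || p3) == ((!p4 -> !p3) -> p2)): β-rule — branch into (((p2 && p4) && p4) || p3), ((!p4 -> !p3) -> p2)  //  !(((p2 && p4) && p4) || p3), !((!p4 -> !p3) -> p2).
      branch 1.1 (add (((p2 && p4) && p4) || p3), ((!p4 -> !p3) -> p2)):
        (!p2 == !!p4): β-rule — branch into !p2, !!p4  //  !!p2, !!!p4.
          branch 1.1.1 (add !p2, !!p4):
            × closes — contains both p2 and !p2.
          branch 1.1.2 (add !!p2, !!!p4):
            !!!p4: drop double negation, giving !p4.
            (((p2 && p4) && p4) || p3): β-rule — branch into ((p2 && p4) && p4)  //  p3.
              branch 1.1.2.1 (add ((p2 && p4) && p4)):
                ((p2 && p4) && p4): α-rule — add (p2 && p4), p4.
                × closes — contains both p4 and !p4.
              branch 1.1.2.2 (add p3):
                ((!p4 -> !p3) -> p2): β-rule — branch into !(!p4 -> !p3)  //  p2.
                  branch 1.1.2.2.1 (add !(!p4 -> !p3)):
                    !(!p4 -> !p3): α-rule — add !p4, !!p3.
                    ○ open, literals {p2=true, p3=true, p4=false}.
                  branch 1.1.2.2.2 (add p2):
                    ○ open, literals {p2=true, p3=true, p4=false}.
      branch 1.2 (add !(((p2 && p4) && p4) || p3), !((!p4 -> !p3) -> p2)):
        !(((p2 && p4) && p4) || p3): α-rule — add !((p2 && p4) && p4), !p3.
        !((!p4 -> !p3) -> p2): α-rule — add (!p4 -> !p3), !p2.
        × closes — contains both p2 and !p2.
  branch 2 (add !((!p2 == !!p4) && p2), !((((p2 && p4) && p4) || p3) == ((!p4 -> !p3) -> p2))):
    !((!p2 == !!p4) && p2): β-rule — branch into !(!p2 == !!p4)  //  !p2.
      branch 2.1 (add !(!p2 == !!p4)):
        !((((p2 && p4) && p4) || p3) == ((!p4 -> !p3) -> p2)): β-rule — branch into (((p2 && p4) && p4) || p3), !((!p4 -> !p3) -> p2)  //  !(((p2 && p4) && p4) || p3), ((!p4 -> !p3) -> p2).
          branch 2.1.1 (add (((p2 && p4) && p4) || p3), !((!p4 -> !p3) -> p2)):
            !((!p4 -> !p3) -> p2): α-rule — add (!p4 -> !p3), !p2.
            !(!p2 == !!p4): β-rule — branch into !p2, !!!p4  //  !!p2, !!p4.
              branch 2.1.1.1 (add !p2, !!!p4):
                !!!p4: drop double negation, giving !p4.
                (((p2 && p4) && p4) || p3): β-rule — branch into ((p2 && p4) && p4)  //  p3.
                  branch 2.1.1.1.1 (add ((p2 && p4) && p4)):
                    ((p2 && p4) && p4): α-rule — add (p2 && p4), p4.
                    × closes — contains both p4 and !p4.
                  branch 2.1.1.1.2 (add p3):
                    (!p4 -> !p3): β-rule — branch into !!p4  //  !p3.
                      branch 2.1.1.1.2.1 (add !!p4):
                        × closes — contains both p4 and !p4.
                      branch 2.1.1.1.2.2 (add !p3):
                        × closes — contains both p3 and !p3.
              branch 2.1.1.2 (add !!p2, !!p4):
                × closes — contains both p2 and !p2.
          branch 2.1.2 (add !(((p2 && p4) && p4) || p3), ((!p4 -> !p3) -> p2)):
            !(((p2 && p4) && p4) || p3): α-rule — add !((p2 && p4) && p4), !p3.
            !(!p2 == !!p4): β-rule — branch into !p2, !!!p4  //  !!p2, !!p4.
              branch 2.1.2.1 (add !p2, !!!p4):
                !!!p4: drop double negation, giving !p4.
                ((!p4 -> !p3) -> p2): β-rule — branch into !(!p4 -> !p3)  //  p2.
                  branch 2.1.2.1.1 (add !(!p4 -> !p3)):
                    !(!p4 -> !p3): α-rule — add !p4, !!p3.
                    × closes — contains both p3 and !p3.
                  branch 2.1.2.1.2 (add p2):
                    × closes — contains both p2 and !p2.
              branch 2.1.2.2 (add !!p2, !!p4):
                !!p4: drop double negation, giving p4.
                ((!p4 -> !p3) -> p2): β-rule — branch into !(!p4 -> !p3)  //  p2.
                  branch 2.1.2.2.1 (add !(!p4 -> !p3)):
                    !(!p4 -> !p3): α-rule — add !p4, !!p3.
                    × closes — contains both p4 and !p4.
                  branch 2.1.2.2.2 (add p2):
                    !((p2 && p4) && p4): β-rule — branch into !(p2 && p4)  //  !p4.
                      branch 2.1.2.2.2.1 (add !(p2 && p4)):
                        !(p2 && p4): β-rule — branch into !p2  //  !p4.
                          branch 2.1.2.2.2.1.1 (add !p2):
                            × closes — contains both p2 and !p2.
                          branch 2.1.2.2.2.1.2 (add !p4):
                            × closes — contains both p4 and !p4.
                      branch 2.1.2.2.2.2 (add !p4):
                        × closes — contains both p4 and !p4.
      branch 2.2 (add !p2):
        !((((p2 && p4) && p4) || p3) == ((!p4 -> !p3) -> p2)): β-rule — branch into (((p2 && p4) && p4) || p3), !((!p4 -> !p3) -> p2)  //  !(((p2 && p4) && p4) || p3), ((!p4 -> !p3) -> p2).
          branch 2.2.1 (add (((p2 && p4) && p4) || p3), !((!p4 -> !p3) -> p2)):
            !((!p4 -> !p3) -> p2): α-rule — add (!p4 -> !p3), !p2.
            (((p2 && p4) && p4) || p3): β-rule — branch into ((p2 && p4) && p4)  //  p3.
              branch 2.2.1.1 (add ((p2 && p4) && p4)):
                ((p2 && p4) && p4): α-rule — add (p2 && p4), p4.
                (p2 && p4): α-rule — add p2, p4.
                × closes — contains both p2 and !p2.
              branch 2.2.1.2 (add p3):
                (!p4 -> !p3): β-rule — branch into !!p4  //  !p3.
                  branch 2.2.1.2.1 (add !!p4):
                    ○ open, literals {p2=false, p3=true, p4=true}.
                  branch 2.2.1.2.2 (add !p3):
                    × closes — contains both p3 and !p3.
          branch 2.2.2 (add !(((p2 && p4) && p4) || p3), ((!p4 -> !p3) -> p2)):
            !(((p2 && p4) && p4) || p3): α-rule — add !((p2 && p4) && p4), !p3.
            ((!p4 -> !p3) -> p2): β-rule — branch into !(!p4 -> !p3)  //  p2.
              branch 2.2.2.1 (add !(!p4 -> !p3)):
                !(!p4 -> !p3): α-rule — add !p4, !!p3.
                × closes — contains both p3 and !p3.
              branch 2.2.2.2 (add p2):
                × closes — contains both p2 and !p2.
17 branches closed, 3 open.
Each open branch fixes some atoms; the unmentioned ones are free. Counting distinct full assignments: branch {p2=true, p3=true, p4=false} (p1) contributes 2 new; branch {p2=true, p3=true, p4=false} (p1) contributes 0 new; branch {p2=false, p3=true, p4=true} (p1) contributes 2 new. Total: 4.

4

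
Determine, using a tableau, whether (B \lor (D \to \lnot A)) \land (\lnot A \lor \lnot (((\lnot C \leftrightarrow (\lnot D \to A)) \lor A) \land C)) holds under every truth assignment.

Not valid

Assume the negation and expand:
Initial set: {F ((B \lor (D \to \lnot A)) \land (\lnot A \lor \lnot (((\lnot C \leftrightarrow (\lnot D \to A)) \lor A) \land C)))}.
F ((B \lor (D \to \lnot A)) \land (\lnot A \lor \lnot (((\lnot C \leftrightarrow (\lnot D \to A)) \lor A) \land C))): β-rule — branch into F (B \lor (D \to \lnot A))  //  F (\lnot A \lor \lnot (((\lnot C \leftrightarrow (\lnot D \to A)) \lor A) \land C)).
  branch 1 (add F (B \lor (D \to \lnot A))):
    F (B \lor (D \to \lnot A)): α-rule — add F B, F (D \to \lnot A).
    F (D \to \lnot A): α-rule — add T D, F \lnot A.
    ○ open, literals {A=true, B=false, D=true}.
  branch 2 (add F (\lnot A \lor \lnot (((\lnot C \leftrightarrow (\lnot D \to A)) \lor A) \land C))):
    F (\lnot A \lor \lnot (((\lnot C \leftrightarrow (\lnot D \to A)) \lor A) \land C)): α-rule — add F \lnot A, F \lnot (((\lnot C \leftrightarrow (\lnot D \to A)) \lor A) \land C).
    F \lnot (((\lnot C \leftrightarrow (\lnot D \to A)) \lor A) \land C): α-rule — add T ((\lnot C \leftrightarrow (\lnot D \to A)) \lor A), T C.
    T ((\lnot C \leftrightarrow (\lnot D \to A)) \lor A): β-rule — branch into T (\lnot C \leftrightarrow (\lnot D \to A))  //  T A.
      branch 2.1 (add T (\lnot C \leftrightarrow (\lnot D \to A))):
        T (\lnot C \leftrightarrow (\lnot D \to A)): β-rule — branch into T \lnot C, T (\lnot D \to A)  //  F \lnot C, F (\lnot D \to A).
          branch 2.1.1 (add T \lnot C, T (\lnot D \to A)):
            × closes — contains both C and \lnot C.
          branch 2.1.2 (add F \lnot C, F (\lnot D \to A)):
            F (\lnot D \to A): α-rule — add T \lnot D, F A.
            × closes — contains both A and \lnot A.
      branch 2.2 (add T A):
        ○ open, literals {A=true, C=true}.
2 branches closed, 2 open.
An open branch gives a countermodel: A=true, B=false, D=true (unmentioned atoms arbitrary); under it the original formula is false.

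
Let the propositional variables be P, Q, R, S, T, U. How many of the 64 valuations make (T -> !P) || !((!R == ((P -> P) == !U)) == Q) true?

Initial set: {T ((T -> !P) || !((!R == ((P -> P) == !U)) == Q))}.
T ((T -> !P) || !((!R == ((P -> P) == !U)) == Q)): β-rule — branch into T (T -> !P)  //  T !((!R == ((P -> P) == !U)) == Q).
  branch 1 (add T (T -> !P)):
    T (T -> !P): β-rule — branch into F T  //  T !P.
      branch 1.1 (add F T):
        ○ open, literals {T=F}.
      branch 1.2 (add T !P):
        ○ open, literals {P=F}.
  branch 2 (add T !((!R == ((P -> P) == !U)) == Q)):
    T !((!R == ((P -> P) == !U)) == Q): β-rule — branch into T (!R == ((P -> P) == !U)), F Q  //  F (!R == ((P -> P) == !U)), T Q.
      branch 2.1 (add T (!R == ((P -> P) == !U)), F Q):
        T (!R == ((P -> P) == !U)): β-rule — branch into T !R, T ((P -> P) == !U)  //  F !R, F ((P -> P) == !U).
          branch 2.1.1 (add T !R, T ((P -> P) == !U)):
            T ((P -> P) == !U): β-rule — branch into T (P -> P), T !U  //  F (P -> P), F !U.
              branch 2.1.1.1 (add T (P -> P), T !U):
                T (P -> P): β-rule — branch into F P  //  T P.
                  branch 2.1.1.1.1 (add F P):
                    ○ open, literals {P=F, Q=F, R=F, U=F}.
                  branch 2.1.1.1.2 (add T P):
                    ○ open, literals {P=T, Q=F, R=F, U=F}.
              branch 2.1.1.2 (add F (P -> P), F !U):
                F (P -> P): α-rule — add T P, F P.
                × closes — contains both P and !P.
          branch 2.1.2 (add F !R, F ((P -> P) == !U)):
            F ((P -> P) == !U): β-rule — branch into T (P -> P), F !U  //  F (P -> P), T !U.
              branch 2.1.2.1 (add T (P -> P), F !U):
                T (P -> P): β-rule — branch into F P  //  T P.
                  branch 2.1.2.1.1 (add F P):
                    ○ open, literals {P=F, Q=F, R=T, U=T}.
                  branch 2.1.2.1.2 (add T P):
                    ○ open, literals {P=T, Q=F, R=T, U=T}.
              branch 2.1.2.2 (add F (P -> P), T !U):
                F (P -> P): α-rule — add T P, F P.
                × closes — contains both P and !P.
      branch 2.2 (add F (!R == ((P -> P) == !U)), T Q):
        F (!R == ((P -> P) == !U)): β-rule — branch into T !R, F ((P -> P) == !U)  //  F !R, T ((P -> P) == !U).
          branch 2.2.1 (add T !R, F ((P -> P) == !U)):
            F ((P -> P) == !U): β-rule — branch into T (P -> P), F !U  //  F (P -> P), T !U.
              branch 2.2.1.1 (add T (P -> P), F !U):
                T (P -> P): β-rule — branch into F P  //  T P.
                  branch 2.2.1.1.1 (add F P):
                    ○ open, literals {P=F, Q=T, R=F, U=T}.
                  branch 2.2.1.1.2 (add T P):
                    ○ open, literals {P=T, Q=T, R=F, U=T}.
              branch 2.2.1.2 (add F (P -> P), T !U):
                F (P -> P): α-rule — add T P, F P.
                × closes — contains both P and !P.
          branch 2.2.2 (add F !R, T ((P -> P) == !U)):
            T ((P -> P) == !U): β-rule — branch into T (P -> P), T !U  //  F (P -> P), F !U.
              branch 2.2.2.1 (add T (P -> P), T !U):
                T (P -> P): β-rule — branch into F P  //  T P.
                  branch 2.2.2.1.1 (add F P):
                    ○ open, literals {P=F, Q=T, R=T, U=F}.
                  branch 2.2.2.1.2 (add T P):
                    ○ open, literals {P=T, Q=T, R=T, U=F}.
              branch 2.2.2.2 (add F (P -> P), F !U):
                F (P -> P): α-rule — add T P, F P.
                × closes — contains both P and !P.
4 branches closed, 10 open.
Each open branch fixes some atoms; the unmentioned ones are free. Counting distinct full assignments: branch {T=F} (P, Q, R, S, U) contributes 32 new; branch {P=F} (Q, R, S, T, U) contributes 16 new; branch {P=F, Q=F, R=F, U=F} (S, T) contributes 0 new; branch {P=T, Q=F, R=F, U=F} (S, T) contributes 2 new; branch {P=F, Q=F, R=T, U=T} (S, T) contributes 0 new; branch {P=T, Q=F, R=T, U=T} (S, T) contributes 2 new; branch {P=F, Q=T, R=F, U=T} (S, T) contributes 0 new; branch {P=T, Q=T, R=F, U=T} (S, T) contributes 2 new; branch {P=F, Q=T, R=T, U=F} (S, T) contributes 0 new; branch {P=T, Q=T, R=T, U=F} (S, T) contributes 2 new. Total: 56.

56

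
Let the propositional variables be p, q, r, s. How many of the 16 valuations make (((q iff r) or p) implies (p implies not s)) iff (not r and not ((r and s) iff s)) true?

4

Initial set: {((((q iff r) or p) implies (p implies not s)) iff (not r and not ((r and s) iff s)))}.
((((q iff r) or p) implies (p implies not s)) iff (not r and not ((r and s) iff s))): β-rule — branch into (((q iff r) or p) implies (p implies not s)), (not r and not ((r and s) iff s))  //  not (((q iff r) or p) implies (p implies not s)), not (not r and not ((r and s) iff s)).
  branch 1 (add (((q iff r) or p) implies (p implies not s)), (not r and not ((r and s) iff s))):
    (not r and not ((r and s) iff s)): α-rule — add not r, not ((r and s) iff s).
    (((q iff r) or p) implies (p implies not s)): β-rule — branch into not ((q iff r) or p)  //  (p implies not s).
      branch 1.1 (add not ((q iff r) or p)):
        not ((q iff r) or p): α-rule — add not (q iff r), not p.
        not ((r and s) iff s): β-rule — branch into (r and s), not s  //  not (r and s), s.
          branch 1.1.1 (add (r and s), not s):
            (r and s): α-rule — add r, s.
            × closes — contains both r and not r.
          branch 1.1.2 (add not (r and s), s):
            not (q iff r): β-rule — branch into q, not r  //  not q, r.
              branch 1.1.2.1 (add q, not r):
                not (r and s): β-rule — branch into not r  //  not s.
                  branch 1.1.2.1.1 (add not r):
                    ○ open, literals {p=F, q=T, r=F, s=T}.
                  branch 1.1.2.1.2 (add not s):
                    × closes — contains both s and not s.
              branch 1.1.2.2 (add not q, r):
                × closes — contains both r and not r.
      branch 1.2 (add (p implies not s)):
        not ((r and s) iff s): β-rule — branch into (r and s), not s  //  not (r and s), s.
          branch 1.2.1 (add (r and s), not s):
            (r and s): α-rule — add r, s.
            × closes — contains both r and not r.
          branch 1.2.2 (add not (r and s), s):
            (p implies not s): β-rule — branch into not p  //  not s.
              branch 1.2.2.1 (add not p):
                not (r and s): β-rule — branch into not r  //  not s.
                  branch 1.2.2.1.1 (add not r):
                    ○ open, literals {p=F, r=F, s=T}.
                  branch 1.2.2.1.2 (add not s):
                    × closes — contains both s and not s.
              branch 1.2.2.2 (add not s):
                × closes — contains both s and not s.
  branch 2 (add not (((q iff r) or p) implies (p implies not s)), not (not r and not ((r and s) iff s))):
    not (((q iff r) or p) implies (p implies not s)): α-rule — add ((q iff r) or p), not (p implies not s).
    not (p implies not s): α-rule — add p, not not s.
    not (not r and not ((r and s) iff s)): β-rule — branch into not not r  //  not not ((r and s) iff s).
      branch 2.1 (add not not r):
        ((q iff r) or p): β-rule — branch into (q iff r)  //  p.
          branch 2.1.1 (add (q iff r)):
            (q iff r): β-rule — branch into q, r  //  not q, not r.
              branch 2.1.1.1 (add q, r):
                ○ open, literals {p=T, q=T, r=T, s=T}.
              branch 2.1.1.2 (add not q, not r):
                × closes — contains both r and not r.
          branch 2.1.2 (add p):
            ○ open, literals {p=T, r=T, s=T}.
      branch 2.2 (add not not ((r and s) iff s)):
        ((q iff r) or p): β-rule — branch into (q iff r)  //  p.
          branch 2.2.1 (add (q iff r)):
            not not ((r and s) iff s): β-rule — branch into (r and s), s  //  not (r and s), not s.
              branch 2.2.1.1 (add (r and s), s):
                (r and s): α-rule — add r, s.
                (q iff r): β-rule — branch into q, r  //  not q, not r.
                  branch 2.2.1.1.1 (add q, r):
                    ○ open, literals {p=T, q=T, r=T, s=T}.
                  branch 2.2.1.1.2 (add not q, not r):
                    × closes — contains both r and not r.
              branch 2.2.1.2 (add not (r and s), not s):
                × closes — contains both s and not s.
          branch 2.2.2 (add p):
            not not ((r and s) iff s): β-rule — branch into (r and s), s  //  not (r and s), not s.
              branch 2.2.2.1 (add (r and s), s):
                (r and s): α-rule — add r, s.
                ○ open, literals {p=T, r=T, s=T}.
              branch 2.2.2.2 (add not (r and s), not s):
                × closes — contains both s and not s.
10 branches closed, 6 open.
Each open branch fixes some atoms; the unmentioned ones are free. Counting distinct full assignments: branch {p=F, q=T, r=F, s=T} (none free) contributes 1 new; branch {p=F, r=F, s=T} (q) contributes 1 new; branch {p=T, q=T, r=T, s=T} (none free) contributes 1 new; branch {p=T, r=T, s=T} (q) contributes 1 new; branch {p=T, q=T, r=T, s=T} (none free) contributes 0 new; branch {p=T, r=T, s=T} (q) contributes 0 new. Total: 4.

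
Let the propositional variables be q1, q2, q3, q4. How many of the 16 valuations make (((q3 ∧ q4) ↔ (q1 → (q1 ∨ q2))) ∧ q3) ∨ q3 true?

Initial set: {((((q3 ∧ q4) ↔ (q1 → (q1 ∨ q2))) ∧ q3) ∨ q3)}.
((((q3 ∧ q4) ↔ (q1 → (q1 ∨ q2))) ∧ q3) ∨ q3): β-rule — branch into (((q3 ∧ q4) ↔ (q1 → (q1 ∨ q2))) ∧ q3)  //  q3.
  branch 1 (add (((q3 ∧ q4) ↔ (q1 → (q1 ∨ q2))) ∧ q3)):
    (((q3 ∧ q4) ↔ (q1 → (q1 ∨ q2))) ∧ q3): α-rule — add ((q3 ∧ q4) ↔ (q1 → (q1 ∨ q2))), q3.
    ((q3 ∧ q4) ↔ (q1 → (q1 ∨ q2))): β-rule — branch into (q3 ∧ q4), (q1 → (q1 ∨ q2))  //  ¬(q3 ∧ q4), ¬(q1 → (q1 ∨ q2)).
      branch 1.1 (add (q3 ∧ q4), (q1 → (q1 ∨ q2))):
        (q3 ∧ q4): α-rule — add q3, q4.
        (q1 → (q1 ∨ q2)): β-rule — branch into ¬q1  //  (q1 ∨ q2).
          branch 1.1.1 (add ¬q1):
            ○ open, literals {q1=false, q3=true, q4=true}.
          branch 1.1.2 (add (q1 ∨ q2)):
            (q1 ∨ q2): β-rule — branch into q1  //  q2.
              branch 1.1.2.1 (add q1):
                ○ open, literals {q1=true, q3=true, q4=true}.
              branch 1.1.2.2 (add q2):
                ○ open, literals {q2=true, q3=true, q4=true}.
      branch 1.2 (add ¬(q3 ∧ q4), ¬(q1 → (q1 ∨ q2))):
        ¬(q1 → (q1 ∨ q2)): α-rule — add q1, ¬(q1 ∨ q2).
        ¬(q1 ∨ q2): α-rule — add ¬q1, ¬q2.
        × closes — contains both q1 and ¬q1.
  branch 2 (add q3):
    ○ open, literals {q3=true}.
1 branch closed, 4 open.
Each open branch fixes some atoms; the unmentioned ones are free. Counting distinct full assignments: branch {q1=false, q3=true, q4=true} (q2) contributes 2 new; branch {q1=true, q3=true, q4=true} (q2) contributes 2 new; branch {q2=true, q3=true, q4=true} (q1) contributes 0 new; branch {q3=true} (q1, q2, q4) contributes 4 new. Total: 8.

8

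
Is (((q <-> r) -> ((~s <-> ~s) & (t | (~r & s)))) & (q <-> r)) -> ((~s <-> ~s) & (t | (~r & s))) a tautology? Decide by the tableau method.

Valid

Assume the negation and expand:
Initial set: {~((((q <-> r) -> ((~s <-> ~s) & (t | (~r & s)))) & (q <-> r)) -> ((~s <-> ~s) & (t | (~r & s))))}.
~((((q <-> r) -> ((~s <-> ~s) & (t | (~r & s)))) & (q <-> r)) -> ((~s <-> ~s) & (t | (~r & s)))): α-rule — add (((q <-> r) -> ((~s <-> ~s) & (t | (~r & s)))) & (q <-> r)), ~((~s <-> ~s) & (t | (~r & s))).
(((q <-> r) -> ((~s <-> ~s) & (t | (~r & s)))) & (q <-> r)): α-rule — add ((q <-> r) -> ((~s <-> ~s) & (t | (~r & s)))), (q <-> r).
~((~s <-> ~s) & (t | (~r & s))): β-rule — branch into ~(~s <-> ~s)  //  ~(t | (~r & s)).
  branch 1 (add ~(~s <-> ~s)):
    ((q <-> r) -> ((~s <-> ~s) & (t | (~r & s)))): β-rule — branch into ~(q <-> r)  //  ((~s <-> ~s) & (t | (~r & s))).
      branch 1.1 (add ~(q <-> r)):
        (q <-> r): β-rule — branch into q, r  //  ~q, ~r.
          branch 1.1.1 (add q, r):
            ~(~s <-> ~s): β-rule — branch into ~s, ~~s  //  ~~s, ~s.
              branch 1.1.1.1 (add ~s, ~~s):
                × closes — contains both s and ~s.
              branch 1.1.1.2 (add ~~s, ~s):
                × closes — contains both s and ~s.
          branch 1.1.2 (add ~q, ~r):
            ~(~s <-> ~s): β-rule — branch into ~s, ~~s  //  ~~s, ~s.
              branch 1.1.2.1 (add ~s, ~~s):
                × closes — contains both s and ~s.
              branch 1.1.2.2 (add ~~s, ~s):
                × closes — contains both s and ~s.
      branch 1.2 (add ((~s <-> ~s) & (t | (~r & s)))):
        ((~s <-> ~s) & (t | (~r & s))): α-rule — add (~s <-> ~s), (t | (~r & s)).
        (q <-> r): β-rule — branch into q, r  //  ~q, ~r.
          branch 1.2.1 (add q, r):
            ~(~s <-> ~s): β-rule — branch into ~s, ~~s  //  ~~s, ~s.
              branch 1.2.1.1 (add ~s, ~~s):
                × closes — contains both s and ~s.
              branch 1.2.1.2 (add ~~s, ~s):
                × closes — contains both s and ~s.
          branch 1.2.2 (add ~q, ~r):
            ~(~s <-> ~s): β-rule — branch into ~s, ~~s  //  ~~s, ~s.
              branch 1.2.2.1 (add ~s, ~~s):
                × closes — contains both s and ~s.
              branch 1.2.2.2 (add ~~s, ~s):
                × closes — contains both s and ~s.
  branch 2 (add ~(t | (~r & s))):
    ~(t | (~r & s)): α-rule — add ~t, ~(~r & s).
    ((q <-> r) -> ((~s <-> ~s) & (t | (~r & s)))): β-rule — branch into ~(q <-> r)  //  ((~s <-> ~s) & (t | (~r & s))).
      branch 2.1 (add ~(q <-> r)):
        (q <-> r): β-rule — branch into q, r  //  ~q, ~r.
          branch 2.1.1 (add q, r):
            ~(~r & s): β-rule — branch into ~~r  //  ~s.
              branch 2.1.1.1 (add ~~r):
                ~(q <-> r): β-rule — branch into q, ~r  //  ~q, r.
                  branch 2.1.1.1.1 (add q, ~r):
                    × closes — contains both r and ~r.
                  branch 2.1.1.1.2 (add ~q, r):
                    × closes — contains both q and ~q.
              branch 2.1.1.2 (add ~s):
                ~(q <-> r): β-rule — branch into q, ~r  //  ~q, r.
                  branch 2.1.1.2.1 (add q, ~r):
                    × closes — contains both r and ~r.
                  branch 2.1.1.2.2 (add ~q, r):
                    × closes — contains both q and ~q.
          branch 2.1.2 (add ~q, ~r):
            ~(~r & s): β-rule — branch into ~~r  //  ~s.
              branch 2.1.2.1 (add ~~r):
                × closes — contains both r and ~r.
              branch 2.1.2.2 (add ~s):
                ~(q <-> r): β-rule — branch into q, ~r  //  ~q, r.
                  branch 2.1.2.2.1 (add q, ~r):
                    × closes — contains both q and ~q.
                  branch 2.1.2.2.2 (add ~q, r):
                    × closes — contains both r and ~r.
      branch 2.2 (add ((~s <-> ~s) & (t | (~r & s)))):
        ((~s <-> ~s) & (t | (~r & s))): α-rule — add (~s <-> ~s), (t | (~r & s)).
        (q <-> r): β-rule — branch into q, r  //  ~q, ~r.
          branch 2.2.1 (add q, r):
            ~(~r & s): β-rule — branch into ~~r  //  ~s.
              branch 2.2.1.1 (add ~~r):
                (~s <-> ~s): β-rule — branch into ~s, ~s  //  ~~s, ~~s.
                  branch 2.2.1.1.1 (add ~s, ~s):
                    (t | (~r & s)): β-rule — branch into t  //  (~r & s).
                      branch 2.2.1.1.1.1 (add t):
                        × closes — contains both t and ~t.
                      branch 2.2.1.1.1.2 (add (~r & s)):
                        (~r & s): α-rule — add ~r, s.
                        × closes — contains both r and ~r.
                  branch 2.2.1.1.2 (add ~~s, ~~s):
                    (t | (~r & s)): β-rule — branch into t  //  (~r & s).
                      branch 2.2.1.1.2.1 (add t):
                        × closes — contains both t and ~t.
                      branch 2.2.1.1.2.2 (add (~r & s)):
                        (~r & s): α-rule — add ~r, s.
                        × closes — contains both r and ~r.
              branch 2.2.1.2 (add ~s):
                (~s <-> ~s): β-rule — branch into ~s, ~s  //  ~~s, ~~s.
                  branch 2.2.1.2.1 (add ~s, ~s):
                    (t | (~r & s)): β-rule — branch into t  //  (~r & s).
                      branch 2.2.1.2.1.1 (add t):
                        × closes — contains both t and ~t.
                      branch 2.2.1.2.1.2 (add (~r & s)):
                        (~r & s): α-rule — add ~r, s.
                        × closes — contains both r and ~r.
                  branch 2.2.1.2.2 (add ~~s, ~~s):
                    × closes — contains both s and ~s.
          branch 2.2.2 (add ~q, ~r):
            ~(~r & s): β-rule — branch into ~~r  //  ~s.
              branch 2.2.2.1 (add ~~r):
                × closes — contains both r and ~r.
              branch 2.2.2.2 (add ~s):
                (~s <-> ~s): β-rule — branch into ~s, ~s  //  ~~s, ~~s.
                  branch 2.2.2.2.1 (add ~s, ~s):
                    (t | (~r & s)): β-rule — branch into t  //  (~r & s).
                      branch 2.2.2.2.1.1 (add t):
                        × closes — contains both t and ~t.
                      branch 2.2.2.2.1.2 (add (~r & s)):
                        (~r & s): α-rule — add ~r, s.
                        × closes — contains both s and ~s.
                  branch 2.2.2.2.2 (add ~~s, ~~s):
                    × closes — contains both s and ~s.
All 26 branches close.
Every branch closed, so the negation is unsatisfiable and the formula is valid.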